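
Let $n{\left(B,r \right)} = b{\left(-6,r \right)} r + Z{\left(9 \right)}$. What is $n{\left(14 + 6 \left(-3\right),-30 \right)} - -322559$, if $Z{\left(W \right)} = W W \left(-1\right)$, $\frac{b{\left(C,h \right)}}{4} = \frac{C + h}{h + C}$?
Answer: $322358$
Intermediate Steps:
$b{\left(C,h \right)} = 4$ ($b{\left(C,h \right)} = 4 \frac{C + h}{h + C} = 4 \frac{C + h}{C + h} = 4 \cdot 1 = 4$)
$Z{\left(W \right)} = - W^{2}$ ($Z{\left(W \right)} = W^{2} \left(-1\right) = - W^{2}$)
$n{\left(B,r \right)} = -81 + 4 r$ ($n{\left(B,r \right)} = 4 r - 9^{2} = 4 r - 81 = -81 + 4 r$)
$n{\left(14 + 6 \left(-3\right),-30 \right)} - -322559 = \left(-81 + 4 \left(-30\right)\right) - -322559 = \left(-81 - 120\right) + 322559 = -201 + 322559 = 322358$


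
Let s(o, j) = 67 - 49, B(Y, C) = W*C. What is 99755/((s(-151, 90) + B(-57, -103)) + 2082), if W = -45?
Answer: 19951/1347 ≈ 14.811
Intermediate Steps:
B(Y, C) = -45*C
s(o, j) = 18
99755/((s(-151, 90) + B(-57, -103)) + 2082) = 99755/((18 - 45*(-103)) + 2082) = 99755/((18 + 4635) + 2082) = 99755/(4653 + 2082) = 99755/6735 = 99755*(1/6735) = 19951/1347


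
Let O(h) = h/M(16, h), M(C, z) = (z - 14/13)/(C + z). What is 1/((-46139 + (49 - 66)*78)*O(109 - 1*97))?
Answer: -71/103663560 ≈ -6.8491e-7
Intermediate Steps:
M(C, z) = (-14/13 + z)/(C + z) (M(C, z) = (z - 14*1/13)/(C + z) = (z - 14/13)/(C + z) = (-14/13 + z)/(C + z))
O(h) = h*(16 + h)/(-14/13 + h) (O(h) = h/(((-14/13 + h)/(16 + h))) = h*((16 + h)/(-14/13 + h)) = h*(16 + h)/(-14/13 + h))
1/((-46139 + (49 - 66)*78)*O(109 - 1*97)) = 1/((-46139 + (49 - 66)*78)*((13*(109 - 1*97)*(16 + (109 - 1*97))/(-14 + 13*(109 - 1*97))))) = 1/((-46139 - 17*78)*((13*(109 - 97)*(16 + (109 - 97))/(-14 + 13*(109 - 97))))) = 1/((-46139 - 1326)*((13*12*(16 + 12)/(-14 + 13*12)))) = 1/((-47465)*((13*12*28/(-14 + 156)))) = -1/(47465*(13*12*28/142)) = -1/(47465*(13*12*(1/142)*28)) = -1/(47465*2184/71) = -1/47465*71/2184 = -71/103663560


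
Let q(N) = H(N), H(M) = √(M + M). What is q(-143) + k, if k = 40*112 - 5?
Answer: 4475 + I*√286 ≈ 4475.0 + 16.912*I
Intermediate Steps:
H(M) = √2*√M (H(M) = √(2*M) = √2*√M)
q(N) = √2*√N
k = 4475 (k = 4480 - 5 = 4475)
q(-143) + k = √2*√(-143) + 4475 = √2*(I*√143) + 4475 = I*√286 + 4475 = 4475 + I*√286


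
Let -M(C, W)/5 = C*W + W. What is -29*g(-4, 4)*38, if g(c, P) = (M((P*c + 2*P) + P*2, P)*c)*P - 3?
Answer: -349334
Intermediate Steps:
M(C, W) = -5*W - 5*C*W (M(C, W) = -5*(C*W + W) = -5*(W + C*W) = -5*W - 5*C*W)
g(c, P) = -3 - 5*c*P²*(1 + 4*P + P*c) (g(c, P) = ((-5*P*(1 + ((P*c + 2*P) + P*2)))*c)*P - 3 = ((-5*P*(1 + ((2*P + P*c) + 2*P)))*c)*P - 3 = ((-5*P*(1 + (4*P + P*c)))*c)*P - 3 = ((-5*P*(1 + 4*P + P*c))*c)*P - 3 = (-5*P*c*(1 + 4*P + P*c))*P - 3 = -5*c*P²*(1 + 4*P + P*c) - 3 = -3 - 5*c*P²*(1 + 4*P + P*c))
-29*g(-4, 4)*38 = -29*(-3 - 5*(-4)*4²*(1 + 4*(4 - 4)))*38 = -29*(-3 - 5*(-4)*16*(1 + 4*0))*38 = -29*(-3 - 5*(-4)*16*(1 + 0))*38 = -29*(-3 - 5*(-4)*16*1)*38 = -29*(-3 + 320)*38 = -29*317*38 = -9193*38 = -349334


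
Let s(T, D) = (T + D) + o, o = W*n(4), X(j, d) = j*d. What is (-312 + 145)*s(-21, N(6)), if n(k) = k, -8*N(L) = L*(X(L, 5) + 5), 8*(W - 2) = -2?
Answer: 26887/4 ≈ 6721.8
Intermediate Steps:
W = 7/4 (W = 2 + (⅛)*(-2) = 2 - ¼ = 7/4 ≈ 1.7500)
X(j, d) = d*j
N(L) = -L*(5 + 5*L)/8 (N(L) = -L*(5*L + 5)/8 = -L*(5 + 5*L)/8)
o = 7 (o = (7/4)*4 = 7)
s(T, D) = 7 + D + T (s(T, D) = (T + D) + 7 = (D + T) + 7 = 7 + D + T)
(-312 + 145)*s(-21, N(6)) = (-312 + 145)*(7 - 5/8*6*(1 + 6) - 21) = -167*(7 - 5/8*6*7 - 21) = -167*(7 - 105/4 - 21) = -167*(-161/4) = 26887/4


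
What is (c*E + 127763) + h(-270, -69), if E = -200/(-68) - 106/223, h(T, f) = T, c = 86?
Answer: 484129891/3791 ≈ 1.2771e+5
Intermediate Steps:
E = 9348/3791 (E = -200*(-1/68) - 106*1/223 = 50/17 - 106/223 = 9348/3791 ≈ 2.4658)
(c*E + 127763) + h(-270, -69) = (86*(9348/3791) + 127763) - 270 = (803928/3791 + 127763) - 270 = 485153461/3791 - 270 = 484129891/3791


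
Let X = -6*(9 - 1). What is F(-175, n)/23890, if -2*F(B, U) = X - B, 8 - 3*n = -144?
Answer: -127/47780 ≈ -0.0026580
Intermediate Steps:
n = 152/3 (n = 8/3 - ⅓*(-144) = 8/3 + 48 = 152/3 ≈ 50.667)
X = -48 (X = -6*8 = -48)
F(B, U) = 24 + B/2 (F(B, U) = -(-48 - B)/2 = 24 + B/2)
F(-175, n)/23890 = (24 + (½)*(-175))/23890 = (24 - 175/2)*(1/23890) = -127/2*1/23890 = -127/47780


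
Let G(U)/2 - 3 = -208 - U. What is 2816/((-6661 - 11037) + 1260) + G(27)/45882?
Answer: -34207736/188552079 ≈ -0.18142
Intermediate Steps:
G(U) = -410 - 2*U (G(U) = 6 + 2*(-208 - U) = 6 + (-416 - 2*U) = -410 - 2*U)
2816/((-6661 - 11037) + 1260) + G(27)/45882 = 2816/((-6661 - 11037) + 1260) + (-410 - 2*27)/45882 = 2816/(-17698 + 1260) + (-410 - 54)*(1/45882) = 2816/(-16438) - 464*1/45882 = 2816*(-1/16438) - 232/22941 = -1408/8219 - 232/22941 = -34207736/188552079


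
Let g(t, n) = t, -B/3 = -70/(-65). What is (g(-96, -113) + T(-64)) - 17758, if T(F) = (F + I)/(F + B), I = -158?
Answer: -7800755/437 ≈ -17851.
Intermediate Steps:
B = -42/13 (B = -(-210)/(-65) = -(-210)*(-1)/65 = -3*14/13 = -42/13 ≈ -3.2308)
T(F) = (-158 + F)/(-42/13 + F) (T(F) = (F - 158)/(F - 42/13) = (-158 + F)/(-42/13 + F))
(g(-96, -113) + T(-64)) - 17758 = (-96 + 13*(-158 - 64)/(-42 + 13*(-64))) - 17758 = (-96 + 13*(-222)/(-42 - 832)) - 17758 = (-96 + 13*(-222)/(-874)) - 17758 = (-96 + 13*(-1/874)*(-222)) - 17758 = (-96 + 1443/437) - 17758 = -40509/437 - 17758 = -7800755/437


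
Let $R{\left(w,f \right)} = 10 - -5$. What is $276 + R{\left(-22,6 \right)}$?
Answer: $291$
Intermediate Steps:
$R{\left(w,f \right)} = 15$ ($R{\left(w,f \right)} = 10 + 5 = 15$)
$276 + R{\left(-22,6 \right)} = 276 + 15 = 291$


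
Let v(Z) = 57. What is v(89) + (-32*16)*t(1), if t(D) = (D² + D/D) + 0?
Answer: -967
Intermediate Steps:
t(D) = 1 + D² (t(D) = (D² + 1) + 0 = (1 + D²) + 0 = 1 + D²)
v(89) + (-32*16)*t(1) = 57 + (-32*16)*(1 + 1²) = 57 - 512*(1 + 1) = 57 - 512*2 = 57 - 1024 = -967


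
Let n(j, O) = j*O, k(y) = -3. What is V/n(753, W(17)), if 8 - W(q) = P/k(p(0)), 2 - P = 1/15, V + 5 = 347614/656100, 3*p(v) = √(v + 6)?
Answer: -1466443/2135364930 ≈ -0.00068674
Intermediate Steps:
p(v) = √(6 + v)/3 (p(v) = √(v + 6)/3 = √(6 + v)/3)
V = -1466443/328050 (V = -5 + 347614/656100 = -5 + 347614*(1/656100) = -5 + 173807/328050 = -1466443/328050 ≈ -4.4702)
P = 29/15 (P = 2 - 1/15 = 29/15 ≈ 1.9333)
W(q) = 389/45 (W(q) = 8 - 29/(15*(-3)) = 8 - 29*(-1)/(15*3) = 8 - 1*(-29/45) = 8 + 29/45 = 389/45)
n(j, O) = O*j
V/n(753, W(17)) = -1466443/(328050*((389/45)*753)) = -1466443/(328050*97639/15) = -1466443/328050*15/97639 = -1466443/2135364930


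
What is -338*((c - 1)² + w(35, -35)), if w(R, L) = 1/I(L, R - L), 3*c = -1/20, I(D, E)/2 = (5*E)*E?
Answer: -154071047/441000 ≈ -349.37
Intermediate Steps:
I(D, E) = 10*E² (I(D, E) = 2*((5*E)*E) = 2*(5*E²) = 10*E²)
c = -1/60 (c = (-1/20)/3 = (-1*1/20)/3 = (⅓)*(-1/20) = -1/60 ≈ -0.016667)
w(R, L) = 1/(10*(R - L)²)
-338*((c - 1)² + w(35, -35)) = -338*((-1/60 - 1)² + 1/(10*(-35 - 1*35)²)) = -338*((-61/60)² + 1/(10*(-35 - 35)²)) = -338*(3721/3600 + (⅒)/(-70)²) = -338*(3721/3600 + (⅒)*(1/4900)) = -338*(3721/3600 + 1/49000) = -338*911663/882000 = -154071047/441000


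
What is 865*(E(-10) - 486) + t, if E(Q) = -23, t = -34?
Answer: -440319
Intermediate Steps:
865*(E(-10) - 486) + t = 865*(-23 - 486) - 34 = 865*(-509) - 34 = -440285 - 34 = -440319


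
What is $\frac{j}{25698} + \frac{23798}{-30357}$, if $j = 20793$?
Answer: $\frac{6550699}{260038062} \approx 0.025191$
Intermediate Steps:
$\frac{j}{25698} + \frac{23798}{-30357} = \frac{20793}{25698} + \frac{23798}{-30357} = 20793 \cdot \frac{1}{25698} + 23798 \left(- \frac{1}{30357}\right) = \frac{6931}{8566} - \frac{23798}{30357} = \frac{6550699}{260038062}$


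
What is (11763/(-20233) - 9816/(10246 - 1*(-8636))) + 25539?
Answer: 1626081037940/63673251 ≈ 25538.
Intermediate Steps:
(11763/(-20233) - 9816/(10246 - 1*(-8636))) + 25539 = (11763*(-1/20233) - 9816/(10246 + 8636)) + 25539 = (-11763/20233 - 9816/18882) + 25539 = (-11763/20233 - 9816*1/18882) + 25539 = (-11763/20233 - 1636/3147) + 25539 = -70119349/63673251 + 25539 = 1626081037940/63673251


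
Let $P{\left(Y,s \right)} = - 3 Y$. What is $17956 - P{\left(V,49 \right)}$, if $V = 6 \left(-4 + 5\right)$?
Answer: $17974$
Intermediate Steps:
$V = 6$ ($V = 6 \cdot 1 = 6$)
$17956 - P{\left(V,49 \right)} = 17956 - \left(-3\right) 6 = 17956 - -18 = 17956 + 18 = 17974$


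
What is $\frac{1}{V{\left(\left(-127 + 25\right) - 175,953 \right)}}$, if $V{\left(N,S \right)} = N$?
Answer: $- \frac{1}{277} \approx -0.0036101$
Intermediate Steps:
$\frac{1}{V{\left(\left(-127 + 25\right) - 175,953 \right)}} = \frac{1}{\left(-127 + 25\right) - 175} = \frac{1}{-102 - 175} = \frac{1}{-277} = - \frac{1}{277}$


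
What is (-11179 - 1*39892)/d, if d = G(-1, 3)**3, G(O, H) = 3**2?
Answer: -51071/729 ≈ -70.056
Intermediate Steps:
G(O, H) = 9
d = 729 (d = 9**3 = 729)
(-11179 - 1*39892)/d = (-11179 - 1*39892)/729 = (-11179 - 39892)*(1/729) = -51071*1/729 = -51071/729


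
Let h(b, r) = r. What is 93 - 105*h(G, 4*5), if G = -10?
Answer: -2007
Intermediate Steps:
93 - 105*h(G, 4*5) = 93 - 420*5 = 93 - 105*20 = 93 - 2100 = -2007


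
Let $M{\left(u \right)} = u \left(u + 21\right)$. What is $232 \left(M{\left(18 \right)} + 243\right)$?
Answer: $219240$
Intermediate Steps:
$M{\left(u \right)} = u \left(21 + u\right)$
$232 \left(M{\left(18 \right)} + 243\right) = 232 \left(18 \left(21 + 18\right) + 243\right) = 232 \left(18 \cdot 39 + 243\right) = 232 \left(702 + 243\right) = 232 \cdot 945 = 219240$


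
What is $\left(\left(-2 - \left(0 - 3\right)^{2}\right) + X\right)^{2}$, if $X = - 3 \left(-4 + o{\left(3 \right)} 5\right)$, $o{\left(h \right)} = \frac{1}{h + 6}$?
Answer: $\frac{4}{9} \approx 0.44444$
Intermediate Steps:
$o{\left(h \right)} = \frac{1}{6 + h}$
$X = \frac{31}{3}$ ($X = - 3 \left(-4 + \frac{1}{6 + 3} \cdot 5\right) = - 3 \left(-4 + \frac{1}{9} \cdot 5\right) = - 3 \left(-4 + \frac{5}{9}\right) = \left(-3\right) \left(- \frac{31}{9}\right) = \frac{31}{3} \approx 10.333$)
$\left(\left(-2 - \left(0 - 3\right)^{2}\right) + X\right)^{2} = \left(\left(-2 - \left(0 - 3\right)^{2}\right) + \frac{31}{3}\right)^{2} = \left(\left(-2 - \left(-3\right)^{2}\right) + \frac{31}{3}\right)^{2} = \left(\left(-2 - 9\right) + \frac{31}{3}\right)^{2} = \left(-11 + \frac{31}{3}\right)^{2} = \left(- \frac{2}{3}\right)^{2} = \frac{4}{9}$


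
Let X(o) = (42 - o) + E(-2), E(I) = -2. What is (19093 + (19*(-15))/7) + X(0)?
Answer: 133646/7 ≈ 19092.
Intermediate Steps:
X(o) = 40 - o (X(o) = (42 - o) - 2 = 40 - o)
(19093 + (19*(-15))/7) + X(0) = (19093 + (19*(-15))/7) + (40 - 1*0) = (19093 - 285*1/7) + (40 + 0) = (19093 - 285/7) + 40 = 133366/7 + 40 = 133646/7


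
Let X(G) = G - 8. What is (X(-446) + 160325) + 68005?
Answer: 227876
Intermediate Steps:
X(G) = -8 + G
(X(-446) + 160325) + 68005 = ((-8 - 446) + 160325) + 68005 = (-454 + 160325) + 68005 = 159871 + 68005 = 227876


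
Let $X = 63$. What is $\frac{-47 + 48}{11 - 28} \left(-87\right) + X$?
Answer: $\frac{1158}{17} \approx 68.118$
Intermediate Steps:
$\frac{-47 + 48}{11 - 28} \left(-87\right) + X = \frac{-47 + 48}{11 - 28} \left(-87\right) + 63 = 1 \frac{1}{-17} \left(-87\right) + 63 = 1 \left(- \frac{1}{17}\right) \left(-87\right) + 63 = \left(- \frac{1}{17}\right) \left(-87\right) + 63 = \frac{87}{17} + 63 = \frac{1158}{17}$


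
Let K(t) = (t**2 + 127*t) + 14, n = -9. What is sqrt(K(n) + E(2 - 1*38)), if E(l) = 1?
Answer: I*sqrt(1047) ≈ 32.357*I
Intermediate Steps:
K(t) = 14 + t**2 + 127*t
sqrt(K(n) + E(2 - 1*38)) = sqrt((14 + (-9)**2 + 127*(-9)) + 1) = sqrt((14 + 81 - 1143) + 1) = sqrt(-1048 + 1) = sqrt(-1047) = I*sqrt(1047)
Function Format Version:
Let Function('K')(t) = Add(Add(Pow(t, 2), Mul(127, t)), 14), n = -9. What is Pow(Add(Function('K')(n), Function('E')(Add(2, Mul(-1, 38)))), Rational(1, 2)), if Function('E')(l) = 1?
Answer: Mul(I, Pow(1047, Rational(1, 2))) ≈ Mul(32.357, I)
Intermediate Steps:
Function('K')(t) = Add(14, Pow(t, 2), Mul(127, t))
Pow(Add(Function('K')(n), Function('E')(Add(2, Mul(-1, 38)))), Rational(1, 2)) = Pow(Add(Add(14, Pow(-9, 2), Mul(127, -9)), 1), Rational(1, 2)) = Pow(Add(Add(14, 81, -1143), 1), Rational(1, 2)) = Pow(Add(-1048, 1), Rational(1, 2)) = Pow(-1047, Rational(1, 2)) = Mul(I, Pow(1047, Rational(1, 2)))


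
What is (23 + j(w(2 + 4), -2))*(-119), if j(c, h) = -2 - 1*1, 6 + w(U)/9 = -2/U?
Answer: -2380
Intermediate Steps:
w(U) = -54 - 18/U (w(U) = -54 + 9*(-2/U) = -54 - 18/U)
j(c, h) = -3 (j(c, h) = -2 - 1 = -3)
(23 + j(w(2 + 4), -2))*(-119) = (23 - 3)*(-119) = 20*(-119) = -2380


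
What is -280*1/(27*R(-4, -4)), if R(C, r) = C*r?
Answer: -35/54 ≈ -0.64815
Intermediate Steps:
-280*1/(27*R(-4, -4)) = -280/(27*(-4*(-4))) = -280/(27*16) = -280/432 = -280*1/432 = -35/54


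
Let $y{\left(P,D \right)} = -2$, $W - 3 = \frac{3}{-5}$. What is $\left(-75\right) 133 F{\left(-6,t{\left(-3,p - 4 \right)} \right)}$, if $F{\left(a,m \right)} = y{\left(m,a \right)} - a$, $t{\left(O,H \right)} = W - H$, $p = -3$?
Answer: $-39900$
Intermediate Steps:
$W = \frac{12}{5}$ ($W = 3 + \frac{3}{-5} = 3 + 3 \left(- \frac{1}{5}\right) = 3 - \frac{3}{5} = \frac{12}{5} \approx 2.4$)
$t{\left(O,H \right)} = \frac{12}{5} - H$
$F{\left(a,m \right)} = -2 - a$
$\left(-75\right) 133 F{\left(-6,t{\left(-3,p - 4 \right)} \right)} = \left(-75\right) 133 \left(-2 - -6\right) = - 9975 \left(-2 + 6\right) = \left(-9975\right) 4 = -39900$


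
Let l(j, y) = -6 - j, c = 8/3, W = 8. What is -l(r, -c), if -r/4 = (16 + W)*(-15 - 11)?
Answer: 2502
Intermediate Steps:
r = 2496 (r = -4*(16 + 8)*(-15 - 11) = -96*(-26) = -4*(-624) = 2496)
c = 8/3 (c = 8*(⅓) = 8/3 ≈ 2.6667)
-l(r, -c) = -(-6 - 1*2496) = -(-6 - 2496) = -1*(-2502) = 2502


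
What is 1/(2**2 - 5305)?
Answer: -1/5301 ≈ -0.00018864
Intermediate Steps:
1/(2**2 - 5305) = 1/(4 - 5305) = 1/(-5301) = -1/5301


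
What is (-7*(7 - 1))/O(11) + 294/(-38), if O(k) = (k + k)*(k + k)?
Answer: -35973/4598 ≈ -7.8236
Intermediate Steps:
O(k) = 4*k² (O(k) = (2*k)*(2*k) = 4*k²)
(-7*(7 - 1))/O(11) + 294/(-38) = (-7*(7 - 1))/((4*11²)) + 294/(-38) = (-7*6)/((4*121)) + 294*(-1/38) = -42/484 - 147/19 = -42*1/484 - 147/19 = -21/242 - 147/19 = -35973/4598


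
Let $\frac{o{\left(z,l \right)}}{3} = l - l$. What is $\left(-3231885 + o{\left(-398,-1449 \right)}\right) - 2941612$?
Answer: $-6173497$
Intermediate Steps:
$o{\left(z,l \right)} = 0$ ($o{\left(z,l \right)} = 3 \left(l - l\right) = 3 \cdot 0 = 0$)
$\left(-3231885 + o{\left(-398,-1449 \right)}\right) - 2941612 = \left(-3231885 + 0\right) - 2941612 = -3231885 - 2941612 = -6173497$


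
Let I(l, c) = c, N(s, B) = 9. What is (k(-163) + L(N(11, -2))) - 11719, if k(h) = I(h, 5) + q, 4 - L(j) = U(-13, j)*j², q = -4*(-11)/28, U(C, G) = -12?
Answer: -75155/7 ≈ -10736.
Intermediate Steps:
q = 11/7 (q = 44*(1/28) = 11/7 ≈ 1.5714)
L(j) = 4 + 12*j² (L(j) = 4 - (-12)*j² = 4 + 12*j²)
k(h) = 46/7 (k(h) = 5 + 11/7 = 46/7)
(k(-163) + L(N(11, -2))) - 11719 = (46/7 + (4 + 12*9²)) - 11719 = (46/7 + (4 + 12*81)) - 11719 = (46/7 + (4 + 972)) - 11719 = (46/7 + 976) - 11719 = 6878/7 - 11719 = -75155/7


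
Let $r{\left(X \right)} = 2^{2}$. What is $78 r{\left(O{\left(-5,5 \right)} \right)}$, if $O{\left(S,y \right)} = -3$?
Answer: $312$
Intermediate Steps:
$r{\left(X \right)} = 4$
$78 r{\left(O{\left(-5,5 \right)} \right)} = 78 \cdot 4 = 312$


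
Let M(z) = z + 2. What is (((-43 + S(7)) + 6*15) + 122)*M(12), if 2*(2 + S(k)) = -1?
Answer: 2331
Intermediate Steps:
S(k) = -5/2 (S(k) = -2 + (1/2)*(-1) = -2 - 1/2 = -5/2)
M(z) = 2 + z
(((-43 + S(7)) + 6*15) + 122)*M(12) = (((-43 - 5/2) + 6*15) + 122)*(2 + 12) = ((-91/2 + 90) + 122)*14 = (89/2 + 122)*14 = (333/2)*14 = 2331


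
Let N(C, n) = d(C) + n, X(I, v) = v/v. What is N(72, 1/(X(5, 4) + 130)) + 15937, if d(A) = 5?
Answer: 2088403/131 ≈ 15942.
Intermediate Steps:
X(I, v) = 1
N(C, n) = 5 + n
N(72, 1/(X(5, 4) + 130)) + 15937 = (5 + 1/(1 + 130)) + 15937 = (5 + 1/131) + 15937 = 656/131 + 15937 = 2088403/131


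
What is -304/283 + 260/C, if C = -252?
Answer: -37547/17829 ≈ -2.1059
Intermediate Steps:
-304/283 + 260/C = -304/283 + 260/(-252) = -304*1/283 + 260*(-1/252) = -304/283 - 65/63 = -37547/17829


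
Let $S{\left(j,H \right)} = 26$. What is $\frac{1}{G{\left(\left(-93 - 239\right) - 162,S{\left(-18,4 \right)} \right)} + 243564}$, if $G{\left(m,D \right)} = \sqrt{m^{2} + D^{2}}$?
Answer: $\frac{60891}{14830794346} - \frac{13 \sqrt{362}}{29661588692} \approx 4.0974 \cdot 10^{-6}$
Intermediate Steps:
$G{\left(m,D \right)} = \sqrt{D^{2} + m^{2}}$
$\frac{1}{G{\left(\left(-93 - 239\right) - 162,S{\left(-18,4 \right)} \right)} + 243564} = \frac{1}{\sqrt{26^{2} + \left(\left(-93 - 239\right) - 162\right)^{2}} + 243564} = \frac{1}{\sqrt{676 + \left(-332 - 162\right)^{2}} + 243564} = \frac{1}{\sqrt{676 + \left(-494\right)^{2}} + 243564} = \frac{1}{\sqrt{676 + 244036} + 243564} = \frac{1}{\sqrt{244712} + 243564} = \frac{1}{26 \sqrt{362} + 243564} = \frac{1}{243564 + 26 \sqrt{362}}$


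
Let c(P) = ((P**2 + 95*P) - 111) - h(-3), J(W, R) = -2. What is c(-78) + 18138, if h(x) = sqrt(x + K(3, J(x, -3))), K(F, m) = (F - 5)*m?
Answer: 16700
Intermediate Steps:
K(F, m) = m*(-5 + F) (K(F, m) = (-5 + F)*m = m*(-5 + F))
h(x) = sqrt(4 + x) (h(x) = sqrt(x - 2*(-5 + 3)) = sqrt(x - 2*(-2)) = sqrt(x + 4) = sqrt(4 + x))
c(P) = -112 + P**2 + 95*P (c(P) = ((P**2 + 95*P) - 111) - sqrt(4 - 3) = (-111 + P**2 + 95*P) - sqrt(1) = (-111 + P**2 + 95*P) - 1*1 = (-111 + P**2 + 95*P) - 1 = -112 + P**2 + 95*P)
c(-78) + 18138 = (-112 + (-78)**2 + 95*(-78)) + 18138 = (-112 + 6084 - 7410) + 18138 = -1438 + 18138 = 16700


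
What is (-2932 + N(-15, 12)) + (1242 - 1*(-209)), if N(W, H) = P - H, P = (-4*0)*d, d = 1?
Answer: -1493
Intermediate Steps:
P = 0 (P = -4*0*1 = 0*1 = 0)
N(W, H) = -H (N(W, H) = 0 - H = -H)
(-2932 + N(-15, 12)) + (1242 - 1*(-209)) = (-2932 - 1*12) + (1242 - 1*(-209)) = (-2932 - 12) + (1242 + 209) = -2944 + 1451 = -1493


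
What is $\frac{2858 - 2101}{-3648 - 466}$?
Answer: $- \frac{757}{4114} \approx -0.18401$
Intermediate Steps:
$\frac{2858 - 2101}{-3648 - 466} = \frac{757}{-4114} = 757 \left(- \frac{1}{4114}\right) = - \frac{757}{4114}$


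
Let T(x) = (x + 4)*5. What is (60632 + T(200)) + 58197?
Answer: 119849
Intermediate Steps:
T(x) = 20 + 5*x (T(x) = (4 + x)*5 = 20 + 5*x)
(60632 + T(200)) + 58197 = (60632 + (20 + 5*200)) + 58197 = (60632 + (20 + 1000)) + 58197 = (60632 + 1020) + 58197 = 61652 + 58197 = 119849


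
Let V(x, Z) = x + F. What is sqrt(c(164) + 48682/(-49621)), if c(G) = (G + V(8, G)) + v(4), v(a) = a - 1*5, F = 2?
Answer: 7*sqrt(8643928579)/49621 ≈ 13.116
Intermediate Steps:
v(a) = -5 + a (v(a) = a - 5 = -5 + a)
V(x, Z) = 2 + x (V(x, Z) = x + 2 = 2 + x)
c(G) = 9 + G (c(G) = (G + (2 + 8)) + (-5 + 4) = (G + 10) - 1 = (10 + G) - 1 = 9 + G)
sqrt(c(164) + 48682/(-49621)) = sqrt((9 + 164) + 48682/(-49621)) = sqrt(173 + 48682*(-1/49621)) = sqrt(173 - 48682/49621) = sqrt(8535751/49621) = 7*sqrt(8643928579)/49621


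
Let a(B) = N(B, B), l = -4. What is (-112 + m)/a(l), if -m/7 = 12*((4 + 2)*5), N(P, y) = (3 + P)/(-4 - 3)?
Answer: -18424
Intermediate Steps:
N(P, y) = -3/7 - P/7 (N(P, y) = (3 + P)/(-7) = (3 + P)*(-⅐) = -3/7 - P/7)
a(B) = -3/7 - B/7
m = -2520 (m = -84*(4 + 2)*5 = -84*6*5 = -84*30 = -7*360 = -2520)
(-112 + m)/a(l) = (-112 - 2520)/(-3/7 - ⅐*(-4)) = -2632/(-3/7 + 4/7) = -2632/(⅐) = 7*(-2632) = -18424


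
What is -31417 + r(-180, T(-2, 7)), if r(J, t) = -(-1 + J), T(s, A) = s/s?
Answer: -31236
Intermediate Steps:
T(s, A) = 1
r(J, t) = 1 - J
-31417 + r(-180, T(-2, 7)) = -31417 + (1 - 1*(-180)) = -31417 + (1 + 180) = -31417 + 181 = -31236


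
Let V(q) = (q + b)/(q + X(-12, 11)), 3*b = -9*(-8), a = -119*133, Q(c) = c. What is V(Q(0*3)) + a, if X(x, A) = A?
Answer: -174073/11 ≈ -15825.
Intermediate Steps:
a = -15827
b = 24 (b = (-9*(-8))/3 = (⅓)*72 = 24)
V(q) = (24 + q)/(11 + q) (V(q) = (q + 24)/(q + 11) = (24 + q)/(11 + q))
V(Q(0*3)) + a = (24 + 0*3)/(11 + 0*3) - 15827 = (24 + 0)/(11 + 0) - 15827 = 24/11 - 15827 = -174073/11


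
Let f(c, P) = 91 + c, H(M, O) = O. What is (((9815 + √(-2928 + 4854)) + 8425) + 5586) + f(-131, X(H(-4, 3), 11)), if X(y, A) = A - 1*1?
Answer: 23786 + 3*√214 ≈ 23830.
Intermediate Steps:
X(y, A) = -1 + A (X(y, A) = A - 1 = -1 + A)
(((9815 + √(-2928 + 4854)) + 8425) + 5586) + f(-131, X(H(-4, 3), 11)) = (((9815 + √(-2928 + 4854)) + 8425) + 5586) + (91 - 131) = (((9815 + √1926) + 8425) + 5586) - 40 = (((9815 + 3*√214) + 8425) + 5586) - 40 = ((18240 + 3*√214) + 5586) - 40 = (23826 + 3*√214) - 40 = 23786 + 3*√214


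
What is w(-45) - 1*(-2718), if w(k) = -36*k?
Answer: 4338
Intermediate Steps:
w(-45) - 1*(-2718) = -36*(-45) - 1*(-2718) = 1620 + 2718 = 4338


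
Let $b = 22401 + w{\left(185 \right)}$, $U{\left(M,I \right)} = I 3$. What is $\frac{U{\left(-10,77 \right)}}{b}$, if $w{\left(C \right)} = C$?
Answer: $\frac{231}{22586} \approx 0.010228$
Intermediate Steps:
$U{\left(M,I \right)} = 3 I$
$b = 22586$ ($b = 22401 + 185 = 22586$)
$\frac{U{\left(-10,77 \right)}}{b} = \frac{3 \cdot 77}{22586} = 231 \cdot \frac{1}{22586} = \frac{231}{22586}$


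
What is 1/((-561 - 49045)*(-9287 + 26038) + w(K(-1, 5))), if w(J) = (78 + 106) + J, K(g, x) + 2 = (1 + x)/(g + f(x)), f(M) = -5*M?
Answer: -13/10802349015 ≈ -1.2034e-9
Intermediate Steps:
K(g, x) = -2 + (1 + x)/(g - 5*x)
w(J) = 184 + J
1/((-561 - 49045)*(-9287 + 26038) + w(K(-1, 5))) = 1/((-561 - 49045)*(-9287 + 26038) + (184 + (1 - 2*(-1) + 11*5)/(-1 - 5*5))) = 1/(-49606*16751 + (184 + (1 + 2 + 55)/(-1 - 25))) = 1/(-830950106 + (184 + 58/(-26))) = 1/(-830950106 + (184 - 1/26*58)) = 1/(-830950106 + (184 - 29/13)) = 1/(-830950106 + 2363/13) = 1/(-10802349015/13) = -13/10802349015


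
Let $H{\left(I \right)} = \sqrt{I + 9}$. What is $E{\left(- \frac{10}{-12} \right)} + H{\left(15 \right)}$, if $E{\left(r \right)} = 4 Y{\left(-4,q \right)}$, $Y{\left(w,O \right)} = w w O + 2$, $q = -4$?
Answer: $-248 + 2 \sqrt{6} \approx -243.1$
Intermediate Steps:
$Y{\left(w,O \right)} = 2 + O w^{2}$ ($Y{\left(w,O \right)} = w^{2} O + 2 = O w^{2} + 2 = 2 + O w^{2}$)
$H{\left(I \right)} = \sqrt{9 + I}$
$E{\left(r \right)} = -248$ ($E{\left(r \right)} = 4 \left(2 - 4 \left(-4\right)^{2}\right) = 4 \left(2 - 64\right) = 4 \left(-62\right) = -248$)
$E{\left(- \frac{10}{-12} \right)} + H{\left(15 \right)} = -248 + \sqrt{9 + 15} = -248 + \sqrt{24} = -248 + 2 \sqrt{6}$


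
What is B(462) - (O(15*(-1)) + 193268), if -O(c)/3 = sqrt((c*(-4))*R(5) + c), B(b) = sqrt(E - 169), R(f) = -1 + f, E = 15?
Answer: -193223 + I*sqrt(154) ≈ -1.9322e+5 + 12.41*I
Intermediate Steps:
B(b) = I*sqrt(154) (B(b) = sqrt(15 - 169) = sqrt(-154) = I*sqrt(154))
O(c) = -3*sqrt(15)*sqrt(-c) (O(c) = -3*sqrt((c*(-4))*(-1 + 5) + c) = -3*sqrt(-4*c*4 + c) = -3*sqrt(-16*c + c) = -3*sqrt(15)*sqrt(-c))
B(462) - (O(15*(-1)) + 193268) = I*sqrt(154) - (-3*sqrt(15)*sqrt(-15*(-1)) + 193268) = I*sqrt(154) - (-3*sqrt(15)*sqrt(-1*(-15)) + 193268) = I*sqrt(154) - (-3*sqrt(15)*sqrt(15) + 193268) = I*sqrt(154) - (-45 + 193268) = I*sqrt(154) - 1*193223 = I*sqrt(154) - 193223 = -193223 + I*sqrt(154)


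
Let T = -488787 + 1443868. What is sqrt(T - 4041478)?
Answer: 3*I*sqrt(342933) ≈ 1756.8*I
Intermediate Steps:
T = 955081
sqrt(T - 4041478) = sqrt(955081 - 4041478) = sqrt(-3086397) = 3*I*sqrt(342933)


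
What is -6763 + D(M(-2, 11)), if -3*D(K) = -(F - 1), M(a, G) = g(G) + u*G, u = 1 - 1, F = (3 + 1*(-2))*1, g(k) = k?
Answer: -6763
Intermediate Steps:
F = 1 (F = (3 - 2)*1 = 1*1 = 1)
u = 0
M(a, G) = G (M(a, G) = G + 0*G = G + 0 = G)
D(K) = 0 (D(K) = -(-1)*(1 - 1)/3 = -(-1)*0/3 = -⅓*0 = 0)
-6763 + D(M(-2, 11)) = -6763 + 0 = -6763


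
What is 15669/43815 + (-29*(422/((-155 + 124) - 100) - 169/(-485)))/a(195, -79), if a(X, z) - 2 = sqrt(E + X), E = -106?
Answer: -25282700773/15774787475 + 5293399*sqrt(89)/5400475 ≈ 7.6442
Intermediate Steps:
a(X, z) = 2 + sqrt(-106 + X)
15669/43815 + (-29*(422/((-155 + 124) - 100) - 169/(-485)))/a(195, -79) = 15669/43815 + (-29*(422/((-155 + 124) - 100) - 169/(-485)))/(2 + sqrt(-106 + 195)) = 15669*(1/43815) + (-29*(422/(-31 - 100) - 169*(-1/485)))/(2 + sqrt(89)) = 5223/14605 + (-29*(422/(-131) + 169/485))/(2 + sqrt(89)) = 5223/14605 + (-29*(422*(-1/131) + 169/485))/(2 + sqrt(89)) = 5223/14605 + (-29*(-422/131 + 169/485))/(2 + sqrt(89)) = 5223/14605 + (-29*(-182531/63535))/(2 + sqrt(89)) = 5223/14605 + 5293399/(63535*(2 + sqrt(89)))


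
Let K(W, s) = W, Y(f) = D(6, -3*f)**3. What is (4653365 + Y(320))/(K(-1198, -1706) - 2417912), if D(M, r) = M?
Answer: -4653581/2419110 ≈ -1.9237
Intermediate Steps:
Y(f) = 216 (Y(f) = 6**3 = 216)
(4653365 + Y(320))/(K(-1198, -1706) - 2417912) = (4653365 + 216)/(-1198 - 2417912) = 4653581/(-2419110) = 4653581*(-1/2419110) = -4653581/2419110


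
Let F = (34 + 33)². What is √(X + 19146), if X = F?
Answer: √23635 ≈ 153.74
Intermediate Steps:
F = 4489 (F = 67² = 4489)
X = 4489
√(X + 19146) = √(4489 + 19146) = √23635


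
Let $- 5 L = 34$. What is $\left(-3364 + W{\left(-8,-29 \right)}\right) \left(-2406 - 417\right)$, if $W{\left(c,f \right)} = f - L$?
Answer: $\frac{47796213}{5} \approx 9.5592 \cdot 10^{6}$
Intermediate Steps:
$L = - \frac{34}{5}$ ($L = \left(- \frac{1}{5}\right) 34 = - \frac{34}{5} \approx -6.8$)
$W{\left(c,f \right)} = \frac{34}{5} + f$ ($W{\left(c,f \right)} = f - - \frac{34}{5} = f + \frac{34}{5} = \frac{34}{5} + f$)
$\left(-3364 + W{\left(-8,-29 \right)}\right) \left(-2406 - 417\right) = \left(-3364 + \left(\frac{34}{5} - 29\right)\right) \left(-2406 - 417\right) = \left(-3364 - \frac{111}{5}\right) \left(-2406 - 417\right) = - \frac{16931 \left(-2406 - 417\right)}{5} = \left(- \frac{16931}{5}\right) \left(-2823\right) = \frac{47796213}{5}$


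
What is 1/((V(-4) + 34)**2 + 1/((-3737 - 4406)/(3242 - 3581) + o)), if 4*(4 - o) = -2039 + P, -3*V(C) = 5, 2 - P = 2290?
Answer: 13543641/14159136445 ≈ 0.00095653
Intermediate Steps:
P = -2288 (P = 2 - 1*2290 = 2 - 2290 = -2288)
V(C) = -5/3 (V(C) = -1/3*5 = -5/3)
o = 4343/4 (o = 4 - (-2039 - 2288)/4 = 4 - 1/4*(-4327) = 4 + 4327/4 = 4343/4 ≈ 1085.8)
1/((V(-4) + 34)**2 + 1/((-3737 - 4406)/(3242 - 3581) + o)) = 1/((-5/3 + 34)**2 + 1/((-3737 - 4406)/(3242 - 3581) + 4343/4)) = 1/((97/3)**2 + 1/(-8143/(-339) + 4343/4)) = 1/(9409/9 + 1/(-8143*(-1/339) + 4343/4)) = 1/(9409/9 + 1/(8143/339 + 4343/4)) = 1/(9409/9 + 1/(1504849/1356)) = 1/(9409/9 + 1356/1504849) = 1/(14159136445/13543641) = 13543641/14159136445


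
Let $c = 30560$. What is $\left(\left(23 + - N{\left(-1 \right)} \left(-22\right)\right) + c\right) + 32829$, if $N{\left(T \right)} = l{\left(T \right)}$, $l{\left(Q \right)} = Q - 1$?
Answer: $63368$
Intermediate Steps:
$l{\left(Q \right)} = -1 + Q$
$N{\left(T \right)} = -1 + T$
$\left(\left(23 + - N{\left(-1 \right)} \left(-22\right)\right) + c\right) + 32829 = \left(\left(23 + - (-1 - 1) \left(-22\right)\right) + 30560\right) + 32829 = \left(\left(23 + \left(-1\right) \left(-2\right) \left(-22\right)\right) + 30560\right) + 32829 = \left(\left(23 + 2 \left(-22\right)\right) + 30560\right) + 32829 = \left(\left(23 - 44\right) + 30560\right) + 32829 = \left(-21 + 30560\right) + 32829 = 30539 + 32829 = 63368$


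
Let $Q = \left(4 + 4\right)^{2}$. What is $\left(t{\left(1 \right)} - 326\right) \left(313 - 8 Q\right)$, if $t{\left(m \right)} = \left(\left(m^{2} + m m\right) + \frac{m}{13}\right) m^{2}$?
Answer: $\frac{837989}{13} \approx 64461.0$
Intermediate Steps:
$Q = 64$ ($Q = 8^{2} = 64$)
$t{\left(m \right)} = m^{2} \left(2 m^{2} + \frac{m}{13}\right)$ ($t{\left(m \right)} = \left(\left(m^{2} + m^{2}\right) + m \frac{1}{13}\right) m^{2} = \left(2 m^{2} + \frac{m}{13}\right) m^{2} = m^{2} \left(2 m^{2} + \frac{m}{13}\right)$)
$\left(t{\left(1 \right)} - 326\right) \left(313 - 8 Q\right) = \left(\frac{1^{3} \left(1 + 26 \cdot 1\right)}{13} - 326\right) \left(313 - 512\right) = \left(\frac{1}{13} \cdot 1 \left(1 + 26\right) - 326\right) \left(313 - 512\right) = \left(\frac{1}{13} \cdot 1 \cdot 27 - 326\right) \left(-199\right) = \left(\frac{27}{13} - 326\right) \left(-199\right) = \left(- \frac{4211}{13}\right) \left(-199\right) = \frac{837989}{13}$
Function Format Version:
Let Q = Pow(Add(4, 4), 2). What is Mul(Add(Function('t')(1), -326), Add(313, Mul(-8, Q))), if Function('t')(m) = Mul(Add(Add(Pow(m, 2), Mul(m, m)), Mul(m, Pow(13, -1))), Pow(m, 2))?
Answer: Rational(837989, 13) ≈ 64461.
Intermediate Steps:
Q = 64 (Q = Pow(8, 2) = 64)
Function('t')(m) = Mul(Pow(m, 2), Add(Mul(2, Pow(m, 2)), Mul(Rational(1, 13), m))) (Function('t')(m) = Mul(Add(Add(Pow(m, 2), Pow(m, 2)), Mul(m, Rational(1, 13))), Pow(m, 2)) = Mul(Add(Mul(2, Pow(m, 2)), Mul(Rational(1, 13), m)), Pow(m, 2)) = Mul(Pow(m, 2), Add(Mul(2, Pow(m, 2)), Mul(Rational(1, 13), m))))
Mul(Add(Function('t')(1), -326), Add(313, Mul(-8, Q))) = Mul(Add(Mul(Rational(1, 13), Pow(1, 3), Add(1, Mul(26, 1))), -326), Add(313, Mul(-8, 64))) = Mul(Add(Mul(Rational(1, 13), 1, Add(1, 26)), -326), Add(313, -512)) = Mul(Add(Mul(Rational(1, 13), 1, 27), -326), -199) = Mul(Add(Rational(27, 13), -326), -199) = Mul(Rational(-4211, 13), -199) = Rational(837989, 13)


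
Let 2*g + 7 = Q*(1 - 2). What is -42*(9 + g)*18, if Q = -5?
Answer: -6048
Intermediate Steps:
g = -1 (g = -7/2 + (-5*(1 - 2))/2 = -7/2 + (-5*(-1))/2 = -7/2 + (½)*5 = -7/2 + 5/2 = -1)
-42*(9 + g)*18 = -42*(9 - 1)*18 = -336*18 = -42*144 = -6048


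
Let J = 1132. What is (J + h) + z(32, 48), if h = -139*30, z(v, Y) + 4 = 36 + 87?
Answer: -2919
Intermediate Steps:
z(v, Y) = 119 (z(v, Y) = -4 + (36 + 87) = -4 + 123 = 119)
h = -4170
(J + h) + z(32, 48) = (1132 - 4170) + 119 = -3038 + 119 = -2919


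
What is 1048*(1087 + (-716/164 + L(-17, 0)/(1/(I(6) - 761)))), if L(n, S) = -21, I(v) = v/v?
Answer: 732287904/41 ≈ 1.7861e+7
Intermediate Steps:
I(v) = 1
1048*(1087 + (-716/164 + L(-17, 0)/(1/(I(6) - 761)))) = 1048*(1087 + (-716/164 - 21/(1/(1 - 761)))) = 1048*(1087 + (-716*1/164 - 21/(1/(-760)))) = 1048*(1087 + (-179/41 - 21/(-1/760))) = 1048*(1087 + (-179/41 - 21*(-760))) = 1048*(1087 + (-179/41 + 15960)) = 1048*(1087 + 654181/41) = 1048*(698748/41) = 732287904/41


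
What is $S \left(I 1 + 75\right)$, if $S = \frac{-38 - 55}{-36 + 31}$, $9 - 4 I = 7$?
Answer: $\frac{14043}{10} \approx 1404.3$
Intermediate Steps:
$I = \frac{1}{2}$ ($I = \frac{9}{4} - \frac{7}{4} = \frac{1}{2} \approx 0.5$)
$S = \frac{93}{5}$ ($S = - \frac{93}{-5} = \left(-93\right) \left(- \frac{1}{5}\right) = \frac{93}{5} \approx 18.6$)
$S \left(I 1 + 75\right) = \frac{93 \left(\frac{1}{2} \cdot 1 + 75\right)}{5} = \frac{93 \left(\frac{1}{2} + 75\right)}{5} = \frac{93}{5} \cdot \frac{151}{2} = \frac{14043}{10}$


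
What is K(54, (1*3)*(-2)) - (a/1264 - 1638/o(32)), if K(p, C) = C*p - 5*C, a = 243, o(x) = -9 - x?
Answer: -17316651/51824 ≈ -334.14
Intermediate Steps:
K(p, C) = -5*C + C*p
K(54, (1*3)*(-2)) - (a/1264 - 1638/o(32)) = ((1*3)*(-2))*(-5 + 54) - (243/1264 - 1638/(-9 - 1*32)) = (3*(-2))*49 - (243*(1/1264) - 1638/(-9 - 32)) = -6*49 - (243/1264 - 1638/(-41)) = -294 - (243/1264 - 1638*(-1/41)) = -294 - (243/1264 + 1638/41) = -294 - 1*2080395/51824 = -294 - 2080395/51824 = -17316651/51824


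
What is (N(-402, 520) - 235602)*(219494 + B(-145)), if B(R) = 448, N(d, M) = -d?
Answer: -51730358400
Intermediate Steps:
(N(-402, 520) - 235602)*(219494 + B(-145)) = (-1*(-402) - 235602)*(219494 + 448) = (402 - 235602)*219942 = -235200*219942 = -51730358400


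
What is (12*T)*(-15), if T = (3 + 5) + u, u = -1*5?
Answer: -540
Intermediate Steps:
u = -5
T = 3 (T = (3 + 5) - 5 = 8 - 5 = 3)
(12*T)*(-15) = (12*3)*(-15) = 36*(-15) = -540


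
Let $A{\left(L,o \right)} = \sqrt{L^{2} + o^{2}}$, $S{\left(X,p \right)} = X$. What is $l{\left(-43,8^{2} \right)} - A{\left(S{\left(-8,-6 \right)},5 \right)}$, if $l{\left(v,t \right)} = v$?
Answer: $-43 - \sqrt{89} \approx -52.434$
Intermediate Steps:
$l{\left(-43,8^{2} \right)} - A{\left(S{\left(-8,-6 \right)},5 \right)} = -43 - \sqrt{\left(-8\right)^{2} + 5^{2}} = -43 - \sqrt{64 + 25} = -43 - \sqrt{89}$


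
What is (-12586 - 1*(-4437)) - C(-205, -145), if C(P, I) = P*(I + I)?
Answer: -67599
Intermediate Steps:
C(P, I) = 2*I*P (C(P, I) = P*(2*I) = 2*I*P)
(-12586 - 1*(-4437)) - C(-205, -145) = (-12586 - 1*(-4437)) - 2*(-145)*(-205) = (-12586 + 4437) - 1*59450 = -8149 - 59450 = -67599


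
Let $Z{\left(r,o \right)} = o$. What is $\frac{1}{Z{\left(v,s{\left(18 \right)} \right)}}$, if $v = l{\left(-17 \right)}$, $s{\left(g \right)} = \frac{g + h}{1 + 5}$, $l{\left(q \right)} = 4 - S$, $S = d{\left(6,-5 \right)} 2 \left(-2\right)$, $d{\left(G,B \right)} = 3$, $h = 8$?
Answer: $\frac{3}{13} \approx 0.23077$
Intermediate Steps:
$S = -12$ ($S = 3 \cdot 2 \left(-2\right) = 6 \left(-2\right) = -12$)
$l{\left(q \right)} = 16$ ($l{\left(q \right)} = 4 - -12 = 4 + 12 = 16$)
$s{\left(g \right)} = \frac{4}{3} + \frac{g}{6}$ ($s{\left(g \right)} = \frac{g + 8}{1 + 5} = \frac{8 + g}{6} = \left(8 + g\right) \frac{1}{6} = \frac{4}{3} + \frac{g}{6}$)
$v = 16$
$\frac{1}{Z{\left(v,s{\left(18 \right)} \right)}} = \frac{1}{\frac{4}{3} + \frac{1}{6} \cdot 18} = \frac{1}{\frac{4}{3} + 3} = \frac{1}{\frac{13}{3}} = \frac{3}{13}$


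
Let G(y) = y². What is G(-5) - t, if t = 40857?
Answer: -40832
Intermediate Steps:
G(-5) - t = (-5)² - 1*40857 = 25 - 40857 = -40832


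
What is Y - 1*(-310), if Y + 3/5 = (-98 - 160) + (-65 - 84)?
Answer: -488/5 ≈ -97.600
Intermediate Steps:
Y = -2038/5 (Y = -⅗ + ((-98 - 160) + (-65 - 84)) = -⅗ + (-258 - 149) = -⅗ - 407 = -2038/5 ≈ -407.60)
Y - 1*(-310) = -2038/5 - 1*(-310) = -2038/5 + 310 = -488/5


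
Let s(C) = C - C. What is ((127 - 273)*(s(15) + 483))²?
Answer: 4972788324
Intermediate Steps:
s(C) = 0
((127 - 273)*(s(15) + 483))² = ((127 - 273)*(0 + 483))² = (-146*483)² = (-70518)² = 4972788324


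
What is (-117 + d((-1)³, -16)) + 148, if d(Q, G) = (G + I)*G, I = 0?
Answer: 287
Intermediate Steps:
d(Q, G) = G² (d(Q, G) = (G + 0)*G = G*G = G²)
(-117 + d((-1)³, -16)) + 148 = (-117 + (-16)²) + 148 = (-117 + 256) + 148 = 139 + 148 = 287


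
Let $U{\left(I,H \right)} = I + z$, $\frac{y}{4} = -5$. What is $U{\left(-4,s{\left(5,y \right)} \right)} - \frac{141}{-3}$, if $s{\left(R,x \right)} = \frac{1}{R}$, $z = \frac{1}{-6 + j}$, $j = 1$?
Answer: $\frac{214}{5} \approx 42.8$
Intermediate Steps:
$y = -20$ ($y = 4 \left(-5\right) = -20$)
$z = - \frac{1}{5}$ ($z = \frac{1}{-6 + 1} = \frac{1}{-5} = - \frac{1}{5} \approx -0.2$)
$U{\left(I,H \right)} = - \frac{1}{5} + I$ ($U{\left(I,H \right)} = I - \frac{1}{5} = - \frac{1}{5} + I$)
$U{\left(-4,s{\left(5,y \right)} \right)} - \frac{141}{-3} = \left(- \frac{1}{5} - 4\right) - \frac{141}{-3} = - \frac{21}{5} - -47 = - \frac{21}{5} + 47 = \frac{214}{5}$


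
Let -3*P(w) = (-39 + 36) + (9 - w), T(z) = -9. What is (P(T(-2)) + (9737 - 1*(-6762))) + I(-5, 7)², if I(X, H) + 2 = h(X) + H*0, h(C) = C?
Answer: 16543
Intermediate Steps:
I(X, H) = -2 + X (I(X, H) = -2 + (X + H*0) = -2 + (X + 0) = -2 + X)
P(w) = -2 + w/3 (P(w) = -((-39 + 36) + (9 - w))/3 = -(-3 + (9 - w))/3 = -(6 - w)/3 = -2 + w/3)
(P(T(-2)) + (9737 - 1*(-6762))) + I(-5, 7)² = ((-2 + (⅓)*(-9)) + (9737 - 1*(-6762))) + (-2 - 5)² = ((-2 - 3) + (9737 + 6762)) + (-7)² = (-5 + 16499) + 49 = 16494 + 49 = 16543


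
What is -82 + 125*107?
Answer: 13293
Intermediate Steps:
-82 + 125*107 = -82 + 13375 = 13293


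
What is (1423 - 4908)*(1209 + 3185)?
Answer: -15313090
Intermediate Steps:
(1423 - 4908)*(1209 + 3185) = -3485*4394 = -15313090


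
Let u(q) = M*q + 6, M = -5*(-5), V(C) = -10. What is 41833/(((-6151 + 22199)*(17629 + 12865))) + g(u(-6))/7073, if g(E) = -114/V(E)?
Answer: 29373383629/17306489134880 ≈ 0.0016972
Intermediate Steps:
M = 25
u(q) = 6 + 25*q (u(q) = 25*q + 6 = 6 + 25*q)
g(E) = 57/5 (g(E) = -114/(-10) = -114*(-⅒) = 57/5)
41833/(((-6151 + 22199)*(17629 + 12865))) + g(u(-6))/7073 = 41833/(((-6151 + 22199)*(17629 + 12865))) + (57/5)/7073 = 41833/((16048*30494)) + (57/5)*(1/7073) = 41833/489367712 + 57/35365 = 29373383629/17306489134880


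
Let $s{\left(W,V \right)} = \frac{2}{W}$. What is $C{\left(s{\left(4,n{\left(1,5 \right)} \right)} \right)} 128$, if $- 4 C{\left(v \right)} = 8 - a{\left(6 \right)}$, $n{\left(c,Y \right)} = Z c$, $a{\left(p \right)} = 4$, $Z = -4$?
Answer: $-128$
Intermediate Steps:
$n{\left(c,Y \right)} = - 4 c$
$C{\left(v \right)} = -1$ ($C{\left(v \right)} = - \frac{8 - 4}{4} = \left(- \frac{1}{4}\right) 4 = -1$)
$C{\left(s{\left(4,n{\left(1,5 \right)} \right)} \right)} 128 = \left(-1\right) 128 = -128$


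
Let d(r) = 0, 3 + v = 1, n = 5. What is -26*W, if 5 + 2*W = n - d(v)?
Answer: 0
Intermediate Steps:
v = -2 (v = -3 + 1 = -2)
W = 0 (W = -5/2 + (5 - 1*0)/2 = -5/2 + (5 + 0)/2 = -5/2 + (1/2)*5 = -5/2 + 5/2 = 0)
-26*W = -26*0 = 0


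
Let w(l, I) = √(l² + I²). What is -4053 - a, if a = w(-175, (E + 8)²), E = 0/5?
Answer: -4053 - √34721 ≈ -4239.3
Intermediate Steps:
E = 0 (E = 0*(⅕) = 0)
w(l, I) = √(I² + l²)
a = √34721 (a = √(((0 + 8)²)² + (-175)²) = √((8²)² + 30625) = √(64² + 30625) = √(4096 + 30625) = √34721 ≈ 186.34)
-4053 - a = -4053 - √34721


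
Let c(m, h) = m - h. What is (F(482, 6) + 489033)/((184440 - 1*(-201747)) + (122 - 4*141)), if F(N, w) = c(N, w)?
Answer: 489509/385745 ≈ 1.2690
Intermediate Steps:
F(N, w) = N - w
(F(482, 6) + 489033)/((184440 - 1*(-201747)) + (122 - 4*141)) = ((482 - 1*6) + 489033)/((184440 - 1*(-201747)) + (122 - 4*141)) = ((482 - 6) + 489033)/((184440 + 201747) + (122 - 564)) = (476 + 489033)/(386187 - 442) = 489509/385745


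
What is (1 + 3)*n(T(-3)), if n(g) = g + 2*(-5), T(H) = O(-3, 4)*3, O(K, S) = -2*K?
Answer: 32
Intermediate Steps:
T(H) = 18 (T(H) = -2*(-3)*3 = 6*3 = 18)
n(g) = -10 + g (n(g) = g - 10 = -10 + g)
(1 + 3)*n(T(-3)) = (1 + 3)*(-10 + 18) = 4*8 = 32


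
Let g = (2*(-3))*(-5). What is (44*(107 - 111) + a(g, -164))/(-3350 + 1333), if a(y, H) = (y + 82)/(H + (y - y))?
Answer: 7244/82697 ≈ 0.087597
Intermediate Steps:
g = 30 (g = -6*(-5) = 30)
a(y, H) = (82 + y)/H (a(y, H) = (82 + y)/(H + 0) = (82 + y)/H)
(44*(107 - 111) + a(g, -164))/(-3350 + 1333) = (44*(107 - 111) + (82 + 30)/(-164))/(-3350 + 1333) = (44*(-4) - 1/164*112)/(-2017) = (-176 - 28/41)*(-1/2017) = -7244/41*(-1/2017) = 7244/82697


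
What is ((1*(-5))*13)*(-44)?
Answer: 2860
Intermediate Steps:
((1*(-5))*13)*(-44) = -5*13*(-44) = -65*(-44) = 2860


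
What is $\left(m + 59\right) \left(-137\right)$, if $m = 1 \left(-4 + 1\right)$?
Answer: $-7672$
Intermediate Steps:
$m = -3$ ($m = 1 \left(-3\right) = -3$)
$\left(m + 59\right) \left(-137\right) = \left(-3 + 59\right) \left(-137\right) = 56 \left(-137\right) = -7672$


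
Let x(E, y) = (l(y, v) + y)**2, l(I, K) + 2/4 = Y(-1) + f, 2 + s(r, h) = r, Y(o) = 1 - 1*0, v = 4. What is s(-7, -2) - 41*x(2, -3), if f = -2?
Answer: -3357/4 ≈ -839.25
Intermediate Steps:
Y(o) = 1 (Y(o) = 1 + 0 = 1)
s(r, h) = -2 + r
l(I, K) = -3/2 (l(I, K) = -1/2 + (1 - 2) = -1/2 - 1 = -3/2)
x(E, y) = (-3/2 + y)**2
s(-7, -2) - 41*x(2, -3) = (-2 - 7) - 41*(-3 + 2*(-3))**2/4 = -9 - 41*(-3 - 6)**2/4 = -9 - 41*(-9)**2/4 = -9 - 41*81/4 = -9 - 3321/4 = -3357/4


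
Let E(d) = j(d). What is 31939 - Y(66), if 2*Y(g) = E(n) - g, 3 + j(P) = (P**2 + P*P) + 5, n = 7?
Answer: 31922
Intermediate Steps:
j(P) = 2 + 2*P**2 (j(P) = -3 + ((P**2 + P*P) + 5) = -3 + ((P**2 + P**2) + 5) = -3 + (2*P**2 + 5) = -3 + (5 + 2*P**2) = 2 + 2*P**2)
E(d) = 2 + 2*d**2
Y(g) = 50 - g/2 (Y(g) = ((2 + 2*7**2) - g)/2 = ((2 + 2*49) - g)/2 = ((2 + 98) - g)/2 = (100 - g)/2 = 50 - g/2)
31939 - Y(66) = 31939 - (50 - 1/2*66) = 31939 - (50 - 33) = 31939 - 1*17 = 31939 - 17 = 31922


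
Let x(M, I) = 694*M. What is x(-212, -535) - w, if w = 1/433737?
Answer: -63814857337/433737 ≈ -1.4713e+5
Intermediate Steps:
w = 1/433737 ≈ 2.3055e-6
x(-212, -535) - w = 694*(-212) - 1*1/433737 = -147128 - 1/433737 = -63814857337/433737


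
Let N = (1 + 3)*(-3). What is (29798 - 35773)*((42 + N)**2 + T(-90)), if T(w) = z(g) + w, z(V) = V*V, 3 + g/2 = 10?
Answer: -6010850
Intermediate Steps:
N = -12 (N = 4*(-3) = -12)
g = 14 (g = -6 + 2*10 = -6 + 20 = 14)
z(V) = V**2
T(w) = 196 + w (T(w) = 14**2 + w = 196 + w)
(29798 - 35773)*((42 + N)**2 + T(-90)) = (29798 - 35773)*((42 - 12)**2 + (196 - 90)) = -5975*(30**2 + 106) = -5975*(900 + 106) = -5975*1006 = -6010850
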